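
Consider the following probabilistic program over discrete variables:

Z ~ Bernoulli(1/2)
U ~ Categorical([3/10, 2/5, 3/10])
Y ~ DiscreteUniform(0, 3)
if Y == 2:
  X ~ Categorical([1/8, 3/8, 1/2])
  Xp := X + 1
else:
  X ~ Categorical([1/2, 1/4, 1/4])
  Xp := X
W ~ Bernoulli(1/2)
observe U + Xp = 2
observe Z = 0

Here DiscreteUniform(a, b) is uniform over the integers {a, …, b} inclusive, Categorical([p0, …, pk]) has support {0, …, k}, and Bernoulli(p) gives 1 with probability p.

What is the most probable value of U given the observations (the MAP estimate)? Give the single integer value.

Enumerate traces; 22 have nonzero weight after conditioning:
  (Z=0, U=0, Y=0, X=2, W=0) weight 3/640
  (Z=0, U=0, Y=0, X=2, W=1) weight 3/640
  (Z=0, U=0, Y=1, X=2, W=0) weight 3/640
  (Z=0, U=0, Y=1, X=2, W=1) weight 3/640
  (Z=0, U=0, Y=2, X=1, W=0) weight 9/1280
  (Z=0, U=0, Y=2, X=1, W=1) weight 9/1280
  (Z=0, U=0, Y=3, X=2, W=0) weight 3/640
  (Z=0, U=0, Y=3, X=2, W=1) weight 3/640
  (Z=0, U=1, Y=0, X=1, W=0) weight 1/160
  (Z=0, U=2, Y=0, X=0, W=0) weight 3/320
  … 12 more
Group by U:
  weight(U=0) = 27/640
  weight(U=1) = 7/160
  weight(U=2) = 9/160
Total weight = 27/640 + 7/160 + 9/160 = 91/640
P(U=0 | obs) = 27/640 / 91/640 = 27/91
P(U=1 | obs) = 7/160 / 91/640 = 4/13
P(U=2 | obs) = 9/160 / 91/640 = 36/91
argmax = 2

argmax_v P(U = v | obs) = 2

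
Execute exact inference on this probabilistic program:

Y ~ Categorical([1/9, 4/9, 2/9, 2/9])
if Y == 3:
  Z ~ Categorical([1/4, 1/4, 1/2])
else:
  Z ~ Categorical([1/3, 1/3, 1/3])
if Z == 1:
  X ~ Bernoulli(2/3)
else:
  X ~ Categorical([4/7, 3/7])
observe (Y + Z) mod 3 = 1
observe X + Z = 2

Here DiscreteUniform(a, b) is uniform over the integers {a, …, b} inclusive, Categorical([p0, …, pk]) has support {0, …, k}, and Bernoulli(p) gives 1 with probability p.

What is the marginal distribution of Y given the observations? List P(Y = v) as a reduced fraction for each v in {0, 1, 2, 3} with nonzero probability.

Enumerate traces; 3 have nonzero weight after conditioning:
  (Y=0, Z=1, X=1) weight 2/81
  (Y=2, Z=2, X=0) weight 8/189
  (Y=3, Z=1, X=1) weight 1/27
Group by Y:
  weight(Y=0) = 2/81
  weight(Y=2) = 8/189
  weight(Y=3) = 1/27
Total weight = 2/81 + 8/189 + 1/27 = 59/567
P(Y=0 | obs) = 2/81 / 59/567 = 14/59
P(Y=2 | obs) = 8/189 / 59/567 = 24/59
P(Y=3 | obs) = 1/27 / 59/567 = 21/59

P(Y=0) = 14/59, P(Y=2) = 24/59, P(Y=3) = 21/59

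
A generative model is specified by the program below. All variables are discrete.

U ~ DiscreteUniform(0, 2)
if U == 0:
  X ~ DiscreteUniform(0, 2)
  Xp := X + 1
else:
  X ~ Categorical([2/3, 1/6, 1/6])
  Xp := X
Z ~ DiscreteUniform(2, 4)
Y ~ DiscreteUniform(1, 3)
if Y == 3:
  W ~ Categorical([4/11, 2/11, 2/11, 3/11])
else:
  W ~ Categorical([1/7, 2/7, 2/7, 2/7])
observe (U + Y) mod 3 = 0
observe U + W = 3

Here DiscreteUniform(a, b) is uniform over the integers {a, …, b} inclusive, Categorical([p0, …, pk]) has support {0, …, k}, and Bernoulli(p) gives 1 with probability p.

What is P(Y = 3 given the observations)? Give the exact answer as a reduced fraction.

P(Y = 3 | obs) = 21/65

Enumerate traces; 27 have nonzero weight after conditioning:
  (U=0, X=0, Z=2, Y=3, W=3) weight 1/297
  (U=0, X=0, Z=3, Y=3, W=3) weight 1/297
  (U=0, X=0, Z=4, Y=3, W=3) weight 1/297
  (U=0, X=1, Z=2, Y=3, W=3) weight 1/297
  (U=0, X=1, Z=3, Y=3, W=3) weight 1/297
  (U=0, X=1, Z=4, Y=3, W=3) weight 1/297
  (U=0, X=2, Z=2, Y=3, W=3) weight 1/297
  (U=0, X=2, Z=3, Y=3, W=3) weight 1/297
  (U=1, X=0, Z=2, Y=2, W=2) weight 4/567
  (U=2, X=0, Z=2, Y=1, W=1) weight 4/567
  … 17 more
Group by Y:
  weight(Y=1) = 2/63
  weight(Y=2) = 2/63
  weight(Y=3) = 1/33
Total weight = 2/63 + 2/63 + 1/33 = 65/693
P(Y=1 | obs) = 2/63 / 65/693 = 22/65
P(Y=2 | obs) = 2/63 / 65/693 = 22/65
P(Y=3 | obs) = 1/33 / 65/693 = 21/65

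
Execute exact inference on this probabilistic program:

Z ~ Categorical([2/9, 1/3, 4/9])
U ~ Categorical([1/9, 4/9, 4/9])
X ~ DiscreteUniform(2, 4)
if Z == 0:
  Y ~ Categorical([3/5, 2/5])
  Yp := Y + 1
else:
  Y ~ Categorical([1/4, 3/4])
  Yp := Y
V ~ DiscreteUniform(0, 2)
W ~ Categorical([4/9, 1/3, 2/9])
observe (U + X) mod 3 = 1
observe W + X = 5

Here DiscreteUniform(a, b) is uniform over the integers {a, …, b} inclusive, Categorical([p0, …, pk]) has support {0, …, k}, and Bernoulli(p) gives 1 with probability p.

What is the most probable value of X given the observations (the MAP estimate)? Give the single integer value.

argmax_v P(X = v | obs) = 3

Enumerate traces; 36 have nonzero weight after conditioning:
  (Z=0, U=0, X=4, Y=0, V=0, W=1) weight 2/3645
  (Z=0, U=0, X=4, Y=0, V=1, W=1) weight 2/3645
  (Z=0, U=0, X=4, Y=0, V=2, W=1) weight 2/3645
  (Z=0, U=0, X=4, Y=1, V=0, W=1) weight 4/10935
  (Z=0, U=0, X=4, Y=1, V=1, W=1) weight 4/10935
  (Z=0, U=0, X=4, Y=1, V=2, W=1) weight 4/10935
  (Z=0, U=1, X=3, Y=0, V=0, W=2) weight 16/10935
  (Z=0, U=1, X=3, Y=0, V=1, W=2) weight 16/10935
  … 28 more
Group by X:
  weight(X=3) = 8/243
  weight(X=4) = 1/81
Total weight = 8/243 + 1/81 = 11/243
P(X=3 | obs) = 8/243 / 11/243 = 8/11
P(X=4 | obs) = 1/81 / 11/243 = 3/11
argmax = 3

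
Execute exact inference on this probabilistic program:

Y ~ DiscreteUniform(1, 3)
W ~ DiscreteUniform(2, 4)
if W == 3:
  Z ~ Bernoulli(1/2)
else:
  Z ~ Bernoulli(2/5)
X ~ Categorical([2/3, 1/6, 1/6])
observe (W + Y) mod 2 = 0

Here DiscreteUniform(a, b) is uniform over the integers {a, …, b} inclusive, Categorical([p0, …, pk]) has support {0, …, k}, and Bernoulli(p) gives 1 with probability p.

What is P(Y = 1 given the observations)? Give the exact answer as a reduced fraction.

Enumerate traces; 24 have nonzero weight after conditioning:
  (Y=1, W=3, Z=0, X=0) weight 1/27
  (Y=1, W=3, Z=0, X=1) weight 1/108
  (Y=1, W=3, Z=0, X=2) weight 1/108
  (Y=1, W=3, Z=1, X=0) weight 1/27
  (Y=1, W=3, Z=1, X=1) weight 1/108
  (Y=1, W=3, Z=1, X=2) weight 1/108
  (Y=2, W=2, Z=0, X=0) weight 2/45
  (Y=2, W=2, Z=0, X=1) weight 1/90
  (Y=3, W=3, Z=0, X=0) weight 1/27
  … 15 more
Group by Y:
  weight(Y=1) = 1/9
  weight(Y=2) = 2/9
  weight(Y=3) = 1/9
Total weight = 1/9 + 2/9 + 1/9 = 4/9
P(Y=1 | obs) = 1/9 / 4/9 = 1/4
P(Y=2 | obs) = 2/9 / 4/9 = 1/2
P(Y=3 | obs) = 1/9 / 4/9 = 1/4

P(Y = 1 | obs) = 1/4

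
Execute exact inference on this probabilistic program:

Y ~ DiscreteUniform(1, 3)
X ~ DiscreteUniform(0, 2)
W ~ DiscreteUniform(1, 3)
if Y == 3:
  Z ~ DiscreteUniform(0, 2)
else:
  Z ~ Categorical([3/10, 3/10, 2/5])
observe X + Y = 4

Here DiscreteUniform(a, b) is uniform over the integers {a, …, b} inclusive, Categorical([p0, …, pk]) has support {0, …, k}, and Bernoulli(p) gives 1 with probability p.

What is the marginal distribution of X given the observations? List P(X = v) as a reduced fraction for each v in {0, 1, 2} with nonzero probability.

P(X=1) = 1/2, P(X=2) = 1/2

Enumerate traces; 18 have nonzero weight after conditioning:
  (Y=2, X=2, W=1, Z=0) weight 1/90
  (Y=2, X=2, W=1, Z=1) weight 1/90
  (Y=2, X=2, W=1, Z=2) weight 2/135
  (Y=2, X=2, W=2, Z=0) weight 1/90
  (Y=2, X=2, W=2, Z=1) weight 1/90
  (Y=2, X=2, W=2, Z=2) weight 2/135
  (Y=2, X=2, W=3, Z=0) weight 1/90
  (Y=2, X=2, W=3, Z=1) weight 1/90
  (Y=3, X=1, W=1, Z=0) weight 1/81
  … 9 more
Group by X:
  weight(X=1) = 1/9
  weight(X=2) = 1/9
Total weight = 1/9 + 1/9 = 2/9
P(X=1 | obs) = 1/9 / 2/9 = 1/2
P(X=2 | obs) = 1/9 / 2/9 = 1/2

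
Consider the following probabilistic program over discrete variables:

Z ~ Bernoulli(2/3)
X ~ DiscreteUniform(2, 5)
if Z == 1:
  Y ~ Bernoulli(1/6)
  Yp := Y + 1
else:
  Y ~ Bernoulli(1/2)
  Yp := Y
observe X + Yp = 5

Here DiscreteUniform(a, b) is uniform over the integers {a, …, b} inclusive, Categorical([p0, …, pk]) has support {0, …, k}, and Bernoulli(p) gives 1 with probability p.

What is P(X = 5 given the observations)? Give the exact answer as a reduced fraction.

P(X = 5 | obs) = 1/6

Enumerate traces; 4 have nonzero weight after conditioning:
  (Z=0, X=4, Y=1) weight 1/24
  (Z=0, X=5, Y=0) weight 1/24
  (Z=1, X=3, Y=1) weight 1/36
  (Z=1, X=4, Y=0) weight 5/36
Group by X:
  weight(X=3) = 1/36
  weight(X=4) = 13/72
  weight(X=5) = 1/24
Total weight = 1/36 + 13/72 + 1/24 = 1/4
P(X=3 | obs) = 1/36 / 1/4 = 1/9
P(X=4 | obs) = 13/72 / 1/4 = 13/18
P(X=5 | obs) = 1/24 / 1/4 = 1/6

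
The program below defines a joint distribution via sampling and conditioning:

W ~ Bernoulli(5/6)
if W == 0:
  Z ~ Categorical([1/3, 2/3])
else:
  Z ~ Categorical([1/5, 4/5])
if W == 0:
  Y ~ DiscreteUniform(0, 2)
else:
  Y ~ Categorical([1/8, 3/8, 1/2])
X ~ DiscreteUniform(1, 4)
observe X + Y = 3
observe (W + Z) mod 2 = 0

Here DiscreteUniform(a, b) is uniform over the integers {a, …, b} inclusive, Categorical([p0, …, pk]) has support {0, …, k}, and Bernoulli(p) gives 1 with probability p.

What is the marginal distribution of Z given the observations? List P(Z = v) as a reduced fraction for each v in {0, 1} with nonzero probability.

P(Z=0) = 1/13, P(Z=1) = 12/13

Enumerate traces; 6 have nonzero weight after conditioning:
  (W=0, Z=0, Y=0, X=3) weight 1/216
  (W=0, Z=0, Y=1, X=2) weight 1/216
  (W=0, Z=0, Y=2, X=1) weight 1/216
  (W=1, Z=1, Y=0, X=3) weight 1/48
  (W=1, Z=1, Y=1, X=2) weight 1/16
  (W=1, Z=1, Y=2, X=1) weight 1/12
Group by Z:
  weight(Z=0) = 1/72
  weight(Z=1) = 1/6
Total weight = 1/72 + 1/6 = 13/72
P(Z=0 | obs) = 1/72 / 13/72 = 1/13
P(Z=1 | obs) = 1/6 / 13/72 = 12/13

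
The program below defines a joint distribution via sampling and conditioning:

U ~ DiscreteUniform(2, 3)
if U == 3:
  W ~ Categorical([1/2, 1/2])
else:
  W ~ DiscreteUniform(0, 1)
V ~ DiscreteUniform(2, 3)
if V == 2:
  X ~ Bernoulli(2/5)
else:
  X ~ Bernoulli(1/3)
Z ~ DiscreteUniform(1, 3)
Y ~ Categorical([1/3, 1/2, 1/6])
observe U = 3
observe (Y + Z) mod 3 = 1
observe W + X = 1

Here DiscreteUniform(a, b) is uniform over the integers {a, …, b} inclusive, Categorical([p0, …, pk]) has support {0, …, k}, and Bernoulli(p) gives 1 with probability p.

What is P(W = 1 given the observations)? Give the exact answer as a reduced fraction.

P(W = 1 | obs) = 19/30

Enumerate traces; 12 have nonzero weight after conditioning:
  (U=3, W=0, V=2, X=1, Z=1, Y=0) weight 1/180
  (U=3, W=0, V=2, X=1, Z=2, Y=2) weight 1/360
  (U=3, W=0, V=2, X=1, Z=3, Y=1) weight 1/120
  (U=3, W=0, V=3, X=1, Z=1, Y=0) weight 1/216
  (U=3, W=0, V=3, X=1, Z=2, Y=2) weight 1/432
  (U=3, W=0, V=3, X=1, Z=3, Y=1) weight 1/144
  (U=3, W=1, V=2, X=0, Z=1, Y=0) weight 1/120
  (U=3, W=1, V=2, X=0, Z=2, Y=2) weight 1/240
  … 4 more
Group by W:
  weight(W=0) = 11/360
  weight(W=1) = 19/360
Total weight = 11/360 + 19/360 = 1/12
P(W=0 | obs) = 11/360 / 1/12 = 11/30
P(W=1 | obs) = 19/360 / 1/12 = 19/30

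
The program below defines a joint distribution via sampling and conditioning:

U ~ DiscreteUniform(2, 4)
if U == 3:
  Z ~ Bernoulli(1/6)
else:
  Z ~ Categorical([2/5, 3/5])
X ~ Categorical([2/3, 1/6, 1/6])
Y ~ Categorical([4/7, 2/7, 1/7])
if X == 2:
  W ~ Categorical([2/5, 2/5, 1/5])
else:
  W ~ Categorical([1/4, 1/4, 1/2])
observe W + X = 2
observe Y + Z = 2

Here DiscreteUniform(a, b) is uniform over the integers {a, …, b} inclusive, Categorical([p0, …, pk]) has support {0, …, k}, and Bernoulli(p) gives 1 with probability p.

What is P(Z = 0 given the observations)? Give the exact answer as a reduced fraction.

Enumerate traces; 18 have nonzero weight after conditioning:
  (U=2, Z=0, X=0, Y=2, W=2) weight 2/315
  (U=2, Z=0, X=1, Y=2, W=1) weight 1/1260
  (U=2, Z=0, X=2, Y=2, W=0) weight 2/1575
  (U=2, Z=1, X=0, Y=1, W=2) weight 2/105
  (U=2, Z=1, X=1, Y=1, W=1) weight 1/420
  (U=2, Z=1, X=2, Y=1, W=0) weight 2/525
  (U=3, Z=0, X=0, Y=2, W=2) weight 5/378
  (U=3, Z=0, X=1, Y=2, W=1) weight 5/3024
  … 10 more
Group by Z:
  weight(Z=0) = 371/10800
  weight(Z=1) = 2173/37800
Total weight = 371/10800 + 2173/37800 = 6943/75600
P(Z=0 | obs) = 371/10800 / 6943/75600 = 49/131
P(Z=1 | obs) = 2173/37800 / 6943/75600 = 82/131

P(Z = 0 | obs) = 49/131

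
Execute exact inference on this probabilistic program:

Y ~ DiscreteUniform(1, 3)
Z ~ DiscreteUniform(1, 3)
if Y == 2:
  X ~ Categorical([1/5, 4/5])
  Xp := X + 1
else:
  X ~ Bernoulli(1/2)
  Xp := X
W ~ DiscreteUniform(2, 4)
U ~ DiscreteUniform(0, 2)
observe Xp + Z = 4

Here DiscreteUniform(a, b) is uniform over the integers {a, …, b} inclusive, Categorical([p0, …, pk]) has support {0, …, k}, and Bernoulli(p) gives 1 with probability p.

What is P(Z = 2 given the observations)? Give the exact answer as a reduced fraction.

P(Z = 2 | obs) = 2/5

Enumerate traces; 36 have nonzero weight after conditioning:
  (Y=1, Z=3, X=1, W=2, U=0) weight 1/162
  (Y=1, Z=3, X=1, W=2, U=1) weight 1/162
  (Y=1, Z=3, X=1, W=2, U=2) weight 1/162
  (Y=1, Z=3, X=1, W=3, U=0) weight 1/162
  (Y=1, Z=3, X=1, W=3, U=1) weight 1/162
  (Y=1, Z=3, X=1, W=3, U=2) weight 1/162
  (Y=1, Z=3, X=1, W=4, U=0) weight 1/162
  (Y=1, Z=3, X=1, W=4, U=1) weight 1/162
  (Y=2, Z=2, X=1, W=2, U=0) weight 4/405
  … 27 more
Group by Z:
  weight(Z=2) = 4/45
  weight(Z=3) = 2/15
Total weight = 4/45 + 2/15 = 2/9
P(Z=2 | obs) = 4/45 / 2/9 = 2/5
P(Z=3 | obs) = 2/15 / 2/9 = 3/5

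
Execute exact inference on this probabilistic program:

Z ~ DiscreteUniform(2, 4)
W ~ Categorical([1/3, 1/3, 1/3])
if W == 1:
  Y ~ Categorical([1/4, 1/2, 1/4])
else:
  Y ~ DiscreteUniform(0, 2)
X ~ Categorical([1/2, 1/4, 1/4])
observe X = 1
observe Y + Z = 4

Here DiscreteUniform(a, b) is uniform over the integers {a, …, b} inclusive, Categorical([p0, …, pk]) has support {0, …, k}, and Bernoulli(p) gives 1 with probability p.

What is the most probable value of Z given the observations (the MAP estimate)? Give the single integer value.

argmax_v P(Z = v | obs) = 3

Enumerate traces; 9 have nonzero weight after conditioning:
  (Z=2, W=0, Y=2, X=1) weight 1/108
  (Z=2, W=1, Y=2, X=1) weight 1/144
  (Z=2, W=2, Y=2, X=1) weight 1/108
  (Z=3, W=0, Y=1, X=1) weight 1/108
  (Z=3, W=1, Y=1, X=1) weight 1/72
  (Z=3, W=2, Y=1, X=1) weight 1/108
  (Z=4, W=0, Y=0, X=1) weight 1/108
  (Z=4, W=1, Y=0, X=1) weight 1/144
  … 1 more
Group by Z:
  weight(Z=2) = 11/432
  weight(Z=3) = 7/216
  weight(Z=4) = 11/432
Total weight = 11/432 + 7/216 + 11/432 = 1/12
P(Z=2 | obs) = 11/432 / 1/12 = 11/36
P(Z=3 | obs) = 7/216 / 1/12 = 7/18
P(Z=4 | obs) = 11/432 / 1/12 = 11/36
argmax = 3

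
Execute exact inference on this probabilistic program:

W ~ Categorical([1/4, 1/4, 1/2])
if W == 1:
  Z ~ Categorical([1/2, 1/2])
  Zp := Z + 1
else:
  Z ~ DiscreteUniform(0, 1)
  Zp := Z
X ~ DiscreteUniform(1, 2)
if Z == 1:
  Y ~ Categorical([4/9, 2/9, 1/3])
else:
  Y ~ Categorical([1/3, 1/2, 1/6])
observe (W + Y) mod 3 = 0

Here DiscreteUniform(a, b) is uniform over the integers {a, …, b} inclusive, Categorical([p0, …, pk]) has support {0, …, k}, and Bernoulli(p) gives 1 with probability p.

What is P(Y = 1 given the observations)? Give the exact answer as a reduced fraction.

Enumerate traces; 12 have nonzero weight after conditioning:
  (W=0, Z=0, X=1, Y=0) weight 1/48
  (W=0, Z=0, X=2, Y=0) weight 1/48
  (W=0, Z=1, X=1, Y=0) weight 1/36
  (W=0, Z=1, X=2, Y=0) weight 1/36
  (W=1, Z=0, X=1, Y=2) weight 1/96
  (W=1, Z=0, X=2, Y=2) weight 1/96
  (W=1, Z=1, X=1, Y=2) weight 1/48
  (W=1, Z=1, X=2, Y=2) weight 1/48
  (W=2, Z=0, X=1, Y=1) weight 1/16
  … 3 more
Group by Y:
  weight(Y=0) = 7/72
  weight(Y=1) = 13/72
  weight(Y=2) = 1/16
Total weight = 7/72 + 13/72 + 1/16 = 49/144
P(Y=0 | obs) = 7/72 / 49/144 = 2/7
P(Y=1 | obs) = 13/72 / 49/144 = 26/49
P(Y=2 | obs) = 1/16 / 49/144 = 9/49

P(Y = 1 | obs) = 26/49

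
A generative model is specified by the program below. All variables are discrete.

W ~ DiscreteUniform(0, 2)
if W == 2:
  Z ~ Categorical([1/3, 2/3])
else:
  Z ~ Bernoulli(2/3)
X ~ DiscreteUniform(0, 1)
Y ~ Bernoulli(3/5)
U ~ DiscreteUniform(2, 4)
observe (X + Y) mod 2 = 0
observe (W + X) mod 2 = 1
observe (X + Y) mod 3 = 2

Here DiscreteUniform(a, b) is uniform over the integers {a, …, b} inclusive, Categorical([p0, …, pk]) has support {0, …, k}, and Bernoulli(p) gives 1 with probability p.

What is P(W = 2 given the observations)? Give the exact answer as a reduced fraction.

Enumerate traces; 12 have nonzero weight after conditioning:
  (W=0, Z=0, X=1, Y=1, U=2) weight 1/90
  (W=0, Z=0, X=1, Y=1, U=3) weight 1/90
  (W=0, Z=0, X=1, Y=1, U=4) weight 1/90
  (W=0, Z=1, X=1, Y=1, U=2) weight 1/45
  (W=0, Z=1, X=1, Y=1, U=3) weight 1/45
  (W=0, Z=1, X=1, Y=1, U=4) weight 1/45
  (W=2, Z=0, X=1, Y=1, U=2) weight 1/90
  (W=2, Z=0, X=1, Y=1, U=3) weight 1/90
  … 4 more
Group by W:
  weight(W=0) = 1/10
  weight(W=2) = 1/10
Total weight = 1/10 + 1/10 = 1/5
P(W=0 | obs) = 1/10 / 1/5 = 1/2
P(W=2 | obs) = 1/10 / 1/5 = 1/2

P(W = 2 | obs) = 1/2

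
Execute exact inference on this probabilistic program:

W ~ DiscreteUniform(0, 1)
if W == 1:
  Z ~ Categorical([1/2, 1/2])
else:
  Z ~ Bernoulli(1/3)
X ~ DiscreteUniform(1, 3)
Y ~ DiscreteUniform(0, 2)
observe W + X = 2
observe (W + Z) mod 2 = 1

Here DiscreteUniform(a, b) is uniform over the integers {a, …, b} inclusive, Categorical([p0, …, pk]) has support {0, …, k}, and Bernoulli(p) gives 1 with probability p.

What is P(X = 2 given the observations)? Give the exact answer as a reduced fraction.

Enumerate traces; 6 have nonzero weight after conditioning:
  (W=0, Z=1, X=2, Y=0) weight 1/54
  (W=0, Z=1, X=2, Y=1) weight 1/54
  (W=0, Z=1, X=2, Y=2) weight 1/54
  (W=1, Z=0, X=1, Y=0) weight 1/36
  (W=1, Z=0, X=1, Y=1) weight 1/36
  (W=1, Z=0, X=1, Y=2) weight 1/36
Group by X:
  weight(X=1) = 1/12
  weight(X=2) = 1/18
Total weight = 1/12 + 1/18 = 5/36
P(X=1 | obs) = 1/12 / 5/36 = 3/5
P(X=2 | obs) = 1/18 / 5/36 = 2/5

P(X = 2 | obs) = 2/5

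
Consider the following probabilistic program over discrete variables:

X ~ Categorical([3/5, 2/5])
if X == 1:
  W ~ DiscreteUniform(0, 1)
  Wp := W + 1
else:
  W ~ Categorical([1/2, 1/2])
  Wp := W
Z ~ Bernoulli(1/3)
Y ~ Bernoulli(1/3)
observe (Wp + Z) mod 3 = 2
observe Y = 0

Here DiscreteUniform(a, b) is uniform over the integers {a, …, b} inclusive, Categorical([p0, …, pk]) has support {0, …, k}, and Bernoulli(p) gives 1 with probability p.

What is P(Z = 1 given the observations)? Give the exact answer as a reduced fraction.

Enumerate traces; 3 have nonzero weight after conditioning:
  (X=0, W=1, Z=1, Y=0) weight 1/15
  (X=1, W=0, Z=1, Y=0) weight 2/45
  (X=1, W=1, Z=0, Y=0) weight 4/45
Group by Z:
  weight(Z=0) = 4/45
  weight(Z=1) = 1/9
Total weight = 4/45 + 1/9 = 1/5
P(Z=0 | obs) = 4/45 / 1/5 = 4/9
P(Z=1 | obs) = 1/9 / 1/5 = 5/9

P(Z = 1 | obs) = 5/9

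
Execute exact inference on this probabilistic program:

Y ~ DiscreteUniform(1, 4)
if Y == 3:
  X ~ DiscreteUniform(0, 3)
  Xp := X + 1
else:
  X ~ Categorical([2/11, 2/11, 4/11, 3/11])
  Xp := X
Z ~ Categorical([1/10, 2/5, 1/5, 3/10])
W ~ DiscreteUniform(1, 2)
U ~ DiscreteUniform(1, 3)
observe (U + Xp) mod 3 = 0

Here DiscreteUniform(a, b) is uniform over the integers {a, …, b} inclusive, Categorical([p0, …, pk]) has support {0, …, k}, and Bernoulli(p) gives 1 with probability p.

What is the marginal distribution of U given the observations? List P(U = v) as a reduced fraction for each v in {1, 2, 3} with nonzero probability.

Enumerate traces; 128 have nonzero weight after conditioning:
  (Y=1, X=0, Z=0, W=1, U=3) weight 1/1320
  (Y=1, X=0, Z=0, W=2, U=3) weight 1/1320
  (Y=1, X=0, Z=1, W=1, U=3) weight 1/330
  (Y=1, X=0, Z=1, W=2, U=3) weight 1/330
  (Y=1, X=0, Z=2, W=1, U=3) weight 1/660
  (Y=1, X=0, Z=2, W=2, U=3) weight 1/660
  (Y=1, X=0, Z=3, W=1, U=3) weight 1/440
  (Y=1, X=0, Z=3, W=2, U=3) weight 1/440
  (Y=1, X=1, Z=0, W=1, U=2) weight 1/1320
  (Y=1, X=2, Z=0, W=1, U=1) weight 1/660
  … 118 more
Group by U:
  weight(U=1) = 59/528
  weight(U=2) = 23/264
  weight(U=3) = 71/528
Total weight = 59/528 + 23/264 + 71/528 = 1/3
P(U=1 | obs) = 59/528 / 1/3 = 59/176
P(U=2 | obs) = 23/264 / 1/3 = 23/88
P(U=3 | obs) = 71/528 / 1/3 = 71/176

P(U=1) = 59/176, P(U=2) = 23/88, P(U=3) = 71/176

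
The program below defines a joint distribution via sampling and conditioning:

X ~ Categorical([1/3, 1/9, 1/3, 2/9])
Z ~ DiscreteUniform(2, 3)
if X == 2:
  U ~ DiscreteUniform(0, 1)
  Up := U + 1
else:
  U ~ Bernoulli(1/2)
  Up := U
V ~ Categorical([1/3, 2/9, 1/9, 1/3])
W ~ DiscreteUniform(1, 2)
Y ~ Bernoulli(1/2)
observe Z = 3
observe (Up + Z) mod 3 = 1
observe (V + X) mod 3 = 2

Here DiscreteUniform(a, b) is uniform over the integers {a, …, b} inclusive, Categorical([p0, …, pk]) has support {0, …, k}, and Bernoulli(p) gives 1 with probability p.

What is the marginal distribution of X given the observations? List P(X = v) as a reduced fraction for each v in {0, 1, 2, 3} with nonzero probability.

P(X=0) = 3/25, P(X=1) = 2/25, P(X=2) = 18/25, P(X=3) = 2/25

Enumerate traces; 20 have nonzero weight after conditioning:
  (X=0, Z=3, U=1, V=2, W=1, Y=0) weight 1/432
  (X=0, Z=3, U=1, V=2, W=1, Y=1) weight 1/432
  (X=0, Z=3, U=1, V=2, W=2, Y=0) weight 1/432
  (X=0, Z=3, U=1, V=2, W=2, Y=1) weight 1/432
  (X=1, Z=3, U=1, V=1, W=1, Y=0) weight 1/648
  (X=1, Z=3, U=1, V=1, W=1, Y=1) weight 1/648
  (X=1, Z=3, U=1, V=1, W=2, Y=0) weight 1/648
  (X=1, Z=3, U=1, V=1, W=2, Y=1) weight 1/648
  (X=2, Z=3, U=0, V=0, W=1, Y=0) weight 1/144
  (X=3, Z=3, U=1, V=2, W=1, Y=0) weight 1/648
  … 10 more
Group by X:
  weight(X=0) = 1/108
  weight(X=1) = 1/162
  weight(X=2) = 1/18
  weight(X=3) = 1/162
Total weight = 1/108 + 1/162 + 1/18 + 1/162 = 25/324
P(X=0 | obs) = 1/108 / 25/324 = 3/25
P(X=1 | obs) = 1/162 / 25/324 = 2/25
P(X=2 | obs) = 1/18 / 25/324 = 18/25
P(X=3 | obs) = 1/162 / 25/324 = 2/25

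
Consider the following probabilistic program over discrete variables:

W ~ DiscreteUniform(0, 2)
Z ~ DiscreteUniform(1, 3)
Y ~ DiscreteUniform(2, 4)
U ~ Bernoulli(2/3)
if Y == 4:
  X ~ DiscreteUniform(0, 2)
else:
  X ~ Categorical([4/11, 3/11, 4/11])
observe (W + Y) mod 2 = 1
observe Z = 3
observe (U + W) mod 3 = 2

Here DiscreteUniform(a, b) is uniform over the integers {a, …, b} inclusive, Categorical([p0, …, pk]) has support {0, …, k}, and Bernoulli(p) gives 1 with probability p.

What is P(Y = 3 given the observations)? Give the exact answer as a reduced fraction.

Enumerate traces; 9 have nonzero weight after conditioning:
  (W=1, Z=3, Y=2, U=1, X=0) weight 8/891
  (W=1, Z=3, Y=2, U=1, X=1) weight 2/297
  (W=1, Z=3, Y=2, U=1, X=2) weight 8/891
  (W=1, Z=3, Y=4, U=1, X=0) weight 2/243
  (W=1, Z=3, Y=4, U=1, X=1) weight 2/243
  (W=1, Z=3, Y=4, U=1, X=2) weight 2/243
  (W=2, Z=3, Y=3, U=0, X=0) weight 4/891
  (W=2, Z=3, Y=3, U=0, X=1) weight 1/297
  … 1 more
Group by Y:
  weight(Y=2) = 2/81
  weight(Y=3) = 1/81
  weight(Y=4) = 2/81
Total weight = 2/81 + 1/81 + 2/81 = 5/81
P(Y=2 | obs) = 2/81 / 5/81 = 2/5
P(Y=3 | obs) = 1/81 / 5/81 = 1/5
P(Y=4 | obs) = 2/81 / 5/81 = 2/5

P(Y = 3 | obs) = 1/5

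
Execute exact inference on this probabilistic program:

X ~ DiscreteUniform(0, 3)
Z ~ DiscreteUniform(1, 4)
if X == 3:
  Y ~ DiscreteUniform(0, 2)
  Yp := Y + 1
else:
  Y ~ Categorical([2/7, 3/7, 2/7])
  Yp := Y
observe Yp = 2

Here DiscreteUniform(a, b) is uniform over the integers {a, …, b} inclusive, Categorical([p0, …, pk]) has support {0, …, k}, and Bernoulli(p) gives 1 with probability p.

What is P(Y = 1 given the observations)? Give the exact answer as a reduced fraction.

P(Y = 1 | obs) = 7/25

Enumerate traces; 16 have nonzero weight after conditioning:
  (X=0, Z=1, Y=2) weight 1/56
  (X=0, Z=2, Y=2) weight 1/56
  (X=0, Z=3, Y=2) weight 1/56
  (X=0, Z=4, Y=2) weight 1/56
  (X=1, Z=1, Y=2) weight 1/56
  (X=1, Z=2, Y=2) weight 1/56
  (X=1, Z=3, Y=2) weight 1/56
  (X=1, Z=4, Y=2) weight 1/56
  (X=3, Z=1, Y=1) weight 1/48
  … 7 more
Group by Y:
  weight(Y=1) = 1/12
  weight(Y=2) = 3/14
Total weight = 1/12 + 3/14 = 25/84
P(Y=1 | obs) = 1/12 / 25/84 = 7/25
P(Y=2 | obs) = 3/14 / 25/84 = 18/25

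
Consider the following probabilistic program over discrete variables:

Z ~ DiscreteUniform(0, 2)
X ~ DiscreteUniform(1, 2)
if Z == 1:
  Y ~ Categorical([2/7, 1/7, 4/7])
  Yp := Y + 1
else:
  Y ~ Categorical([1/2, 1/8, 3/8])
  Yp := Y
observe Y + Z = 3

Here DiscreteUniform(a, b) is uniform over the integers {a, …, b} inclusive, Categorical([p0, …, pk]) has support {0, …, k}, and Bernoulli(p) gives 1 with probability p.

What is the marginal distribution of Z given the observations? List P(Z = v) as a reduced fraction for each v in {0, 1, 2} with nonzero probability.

Enumerate traces; 4 have nonzero weight after conditioning:
  (Z=1, X=1, Y=2) weight 2/21
  (Z=1, X=2, Y=2) weight 2/21
  (Z=2, X=1, Y=1) weight 1/48
  (Z=2, X=2, Y=1) weight 1/48
Group by Z:
  weight(Z=1) = 4/21
  weight(Z=2) = 1/24
Total weight = 4/21 + 1/24 = 13/56
P(Z=1 | obs) = 4/21 / 13/56 = 32/39
P(Z=2 | obs) = 1/24 / 13/56 = 7/39

P(Z=1) = 32/39, P(Z=2) = 7/39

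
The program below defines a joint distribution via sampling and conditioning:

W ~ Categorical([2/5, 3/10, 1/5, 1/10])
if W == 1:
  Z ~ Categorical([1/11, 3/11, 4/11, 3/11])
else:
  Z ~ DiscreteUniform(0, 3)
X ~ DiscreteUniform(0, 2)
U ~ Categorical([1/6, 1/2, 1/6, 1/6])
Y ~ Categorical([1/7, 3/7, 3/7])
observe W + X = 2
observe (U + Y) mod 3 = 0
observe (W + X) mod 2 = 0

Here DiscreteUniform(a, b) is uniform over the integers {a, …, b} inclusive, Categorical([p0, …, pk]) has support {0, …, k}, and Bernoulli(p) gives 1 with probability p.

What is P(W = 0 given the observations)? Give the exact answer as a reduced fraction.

Enumerate traces; 48 have nonzero weight after conditioning:
  (W=0, Z=0, X=2, U=0, Y=0) weight 1/1260
  (W=0, Z=0, X=2, U=1, Y=2) weight 1/140
  (W=0, Z=0, X=2, U=2, Y=1) weight 1/420
  (W=0, Z=0, X=2, U=3, Y=0) weight 1/1260
  (W=0, Z=1, X=2, U=0, Y=0) weight 1/1260
  (W=0, Z=1, X=2, U=1, Y=2) weight 1/140
  (W=0, Z=1, X=2, U=2, Y=1) weight 1/420
  (W=0, Z=1, X=2, U=3, Y=0) weight 1/1260
  (W=1, Z=0, X=1, U=0, Y=0) weight 1/4620
  (W=2, Z=0, X=0, U=0, Y=0) weight 1/2520
  … 38 more
Group by W:
  weight(W=0) = 2/45
  weight(W=1) = 1/30
  weight(W=2) = 1/45
Total weight = 2/45 + 1/30 + 1/45 = 1/10
P(W=0 | obs) = 2/45 / 1/10 = 4/9
P(W=1 | obs) = 1/30 / 1/10 = 1/3
P(W=2 | obs) = 1/45 / 1/10 = 2/9

P(W = 0 | obs) = 4/9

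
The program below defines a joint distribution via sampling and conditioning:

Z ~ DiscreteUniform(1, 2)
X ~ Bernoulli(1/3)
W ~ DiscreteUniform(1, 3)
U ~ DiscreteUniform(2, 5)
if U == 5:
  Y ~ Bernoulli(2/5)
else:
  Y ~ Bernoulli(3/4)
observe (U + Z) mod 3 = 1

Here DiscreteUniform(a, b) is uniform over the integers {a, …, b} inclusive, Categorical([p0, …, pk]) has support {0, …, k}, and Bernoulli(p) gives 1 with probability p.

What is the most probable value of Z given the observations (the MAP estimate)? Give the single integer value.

Enumerate traces; 36 have nonzero weight after conditioning:
  (Z=1, X=0, W=1, U=3, Y=0) weight 1/144
  (Z=1, X=0, W=1, U=3, Y=1) weight 1/48
  (Z=1, X=0, W=2, U=3, Y=0) weight 1/144
  (Z=1, X=0, W=2, U=3, Y=1) weight 1/48
  (Z=1, X=0, W=3, U=3, Y=0) weight 1/144
  (Z=1, X=0, W=3, U=3, Y=1) weight 1/48
  (Z=1, X=1, W=1, U=3, Y=0) weight 1/288
  (Z=1, X=1, W=1, U=3, Y=1) weight 1/96
  (Z=2, X=0, W=1, U=2, Y=0) weight 1/144
  … 27 more
Group by Z:
  weight(Z=1) = 1/8
  weight(Z=2) = 1/4
Total weight = 1/8 + 1/4 = 3/8
P(Z=1 | obs) = 1/8 / 3/8 = 1/3
P(Z=2 | obs) = 1/4 / 3/8 = 2/3
argmax = 2

argmax_v P(Z = v | obs) = 2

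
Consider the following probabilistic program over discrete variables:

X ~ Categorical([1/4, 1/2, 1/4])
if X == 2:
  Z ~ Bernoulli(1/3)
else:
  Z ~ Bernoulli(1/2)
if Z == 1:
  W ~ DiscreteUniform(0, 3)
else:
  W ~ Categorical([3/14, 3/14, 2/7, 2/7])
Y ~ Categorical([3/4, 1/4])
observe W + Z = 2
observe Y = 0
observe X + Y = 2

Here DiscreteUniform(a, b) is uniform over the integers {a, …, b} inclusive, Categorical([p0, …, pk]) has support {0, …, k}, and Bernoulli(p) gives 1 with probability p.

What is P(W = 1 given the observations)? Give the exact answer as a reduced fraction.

Enumerate traces; 2 have nonzero weight after conditioning:
  (X=2, Z=0, W=2, Y=0) weight 1/28
  (X=2, Z=1, W=1, Y=0) weight 1/64
Group by W:
  weight(W=1) = 1/64
  weight(W=2) = 1/28
Total weight = 1/64 + 1/28 = 23/448
P(W=1 | obs) = 1/64 / 23/448 = 7/23
P(W=2 | obs) = 1/28 / 23/448 = 16/23

P(W = 1 | obs) = 7/23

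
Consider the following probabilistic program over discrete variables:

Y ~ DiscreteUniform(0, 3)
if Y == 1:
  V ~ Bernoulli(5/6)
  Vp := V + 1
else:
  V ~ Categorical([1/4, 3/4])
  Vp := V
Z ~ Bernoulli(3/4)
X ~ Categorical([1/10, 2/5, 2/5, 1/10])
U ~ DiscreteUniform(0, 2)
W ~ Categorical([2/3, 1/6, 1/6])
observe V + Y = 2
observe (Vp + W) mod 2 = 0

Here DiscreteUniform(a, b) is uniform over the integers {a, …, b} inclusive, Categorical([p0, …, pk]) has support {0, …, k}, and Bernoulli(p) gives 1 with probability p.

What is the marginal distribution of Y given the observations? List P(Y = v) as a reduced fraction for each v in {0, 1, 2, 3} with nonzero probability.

Enumerate traces; 96 have nonzero weight after conditioning:
  (Y=1, V=1, Z=0, X=0, U=0, W=0) weight 1/864
  (Y=1, V=1, Z=0, X=0, U=0, W=2) weight 1/3456
  (Y=1, V=1, Z=0, X=0, U=1, W=0) weight 1/864
  (Y=1, V=1, Z=0, X=0, U=1, W=2) weight 1/3456
  (Y=1, V=1, Z=0, X=0, U=2, W=0) weight 1/864
  (Y=1, V=1, Z=0, X=0, U=2, W=2) weight 1/3456
  (Y=1, V=1, Z=0, X=1, U=0, W=0) weight 1/216
  (Y=1, V=1, Z=0, X=1, U=0, W=2) weight 1/864
  (Y=2, V=0, Z=0, X=0, U=0, W=0) weight 1/2880
  … 87 more
Group by Y:
  weight(Y=1) = 25/144
  weight(Y=2) = 5/96
Total weight = 25/144 + 5/96 = 65/288
P(Y=1 | obs) = 25/144 / 65/288 = 10/13
P(Y=2 | obs) = 5/96 / 65/288 = 3/13

P(Y=1) = 10/13, P(Y=2) = 3/13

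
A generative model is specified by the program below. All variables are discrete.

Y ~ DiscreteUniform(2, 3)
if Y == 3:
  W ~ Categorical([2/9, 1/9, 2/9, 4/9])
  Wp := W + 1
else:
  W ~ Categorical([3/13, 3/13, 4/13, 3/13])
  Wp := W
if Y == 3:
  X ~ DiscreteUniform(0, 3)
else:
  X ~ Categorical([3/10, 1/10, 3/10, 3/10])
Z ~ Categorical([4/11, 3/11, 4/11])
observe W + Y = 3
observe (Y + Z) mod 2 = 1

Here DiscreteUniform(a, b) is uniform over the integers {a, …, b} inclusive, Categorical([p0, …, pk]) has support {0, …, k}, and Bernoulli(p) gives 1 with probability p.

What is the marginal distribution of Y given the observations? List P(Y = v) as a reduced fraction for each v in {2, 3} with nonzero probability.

P(Y=2) = 81/289, P(Y=3) = 208/289

Enumerate traces; 12 have nonzero weight after conditioning:
  (Y=2, W=1, X=0, Z=1) weight 27/2860
  (Y=2, W=1, X=1, Z=1) weight 9/2860
  (Y=2, W=1, X=2, Z=1) weight 27/2860
  (Y=2, W=1, X=3, Z=1) weight 27/2860
  (Y=3, W=0, X=0, Z=0) weight 1/99
  (Y=3, W=0, X=0, Z=2) weight 1/99
  (Y=3, W=0, X=1, Z=0) weight 1/99
  (Y=3, W=0, X=1, Z=2) weight 1/99
  … 4 more
Group by Y:
  weight(Y=2) = 9/286
  weight(Y=3) = 8/99
Total weight = 9/286 + 8/99 = 289/2574
P(Y=2 | obs) = 9/286 / 289/2574 = 81/289
P(Y=3 | obs) = 8/99 / 289/2574 = 208/289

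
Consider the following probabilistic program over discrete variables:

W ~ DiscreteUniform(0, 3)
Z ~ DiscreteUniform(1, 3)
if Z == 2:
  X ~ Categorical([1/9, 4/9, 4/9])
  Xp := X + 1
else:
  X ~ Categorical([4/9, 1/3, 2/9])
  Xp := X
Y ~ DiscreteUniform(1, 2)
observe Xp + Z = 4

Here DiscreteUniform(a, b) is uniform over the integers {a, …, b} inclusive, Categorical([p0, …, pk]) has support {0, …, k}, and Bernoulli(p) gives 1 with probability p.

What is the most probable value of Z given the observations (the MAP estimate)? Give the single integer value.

Enumerate traces; 16 have nonzero weight after conditioning:
  (W=0, Z=2, X=1, Y=1) weight 1/54
  (W=0, Z=2, X=1, Y=2) weight 1/54
  (W=0, Z=3, X=1, Y=1) weight 1/72
  (W=0, Z=3, X=1, Y=2) weight 1/72
  (W=1, Z=2, X=1, Y=1) weight 1/54
  (W=1, Z=2, X=1, Y=2) weight 1/54
  (W=1, Z=3, X=1, Y=1) weight 1/72
  (W=1, Z=3, X=1, Y=2) weight 1/72
  … 8 more
Group by Z:
  weight(Z=2) = 4/27
  weight(Z=3) = 1/9
Total weight = 4/27 + 1/9 = 7/27
P(Z=2 | obs) = 4/27 / 7/27 = 4/7
P(Z=3 | obs) = 1/9 / 7/27 = 3/7
argmax = 2

argmax_v P(Z = v | obs) = 2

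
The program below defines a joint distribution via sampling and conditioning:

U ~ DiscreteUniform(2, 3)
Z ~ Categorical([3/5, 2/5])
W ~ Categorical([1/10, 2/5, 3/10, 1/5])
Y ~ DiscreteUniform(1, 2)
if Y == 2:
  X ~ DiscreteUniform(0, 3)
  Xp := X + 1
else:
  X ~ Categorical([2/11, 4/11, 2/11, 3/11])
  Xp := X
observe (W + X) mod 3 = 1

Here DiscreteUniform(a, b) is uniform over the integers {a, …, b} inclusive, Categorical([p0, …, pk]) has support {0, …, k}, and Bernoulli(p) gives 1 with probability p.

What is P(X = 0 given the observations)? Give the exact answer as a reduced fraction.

Enumerate traces; 40 have nonzero weight after conditioning:
  (U=2, Z=0, W=0, Y=1, X=1) weight 3/550
  (U=2, Z=0, W=0, Y=2, X=1) weight 3/800
  (U=2, Z=0, W=1, Y=1, X=0) weight 3/275
  (U=2, Z=0, W=1, Y=1, X=3) weight 9/550
  (U=2, Z=0, W=1, Y=2, X=0) weight 3/200
  (U=2, Z=0, W=1, Y=2, X=3) weight 3/200
  (U=2, Z=0, W=2, Y=1, X=2) weight 9/1100
  (U=2, Z=0, W=2, Y=2, X=2) weight 9/800
  … 32 more
Group by X:
  weight(X=0) = 19/220
  weight(X=1) = 81/880
  weight(X=2) = 57/880
  weight(X=3) = 23/220
Total weight = 19/220 + 81/880 + 57/880 + 23/220 = 153/440
P(X=0 | obs) = 19/220 / 153/440 = 38/153
P(X=1 | obs) = 81/880 / 153/440 = 9/34
P(X=2 | obs) = 57/880 / 153/440 = 19/102
P(X=3 | obs) = 23/220 / 153/440 = 46/153

P(X = 0 | obs) = 38/153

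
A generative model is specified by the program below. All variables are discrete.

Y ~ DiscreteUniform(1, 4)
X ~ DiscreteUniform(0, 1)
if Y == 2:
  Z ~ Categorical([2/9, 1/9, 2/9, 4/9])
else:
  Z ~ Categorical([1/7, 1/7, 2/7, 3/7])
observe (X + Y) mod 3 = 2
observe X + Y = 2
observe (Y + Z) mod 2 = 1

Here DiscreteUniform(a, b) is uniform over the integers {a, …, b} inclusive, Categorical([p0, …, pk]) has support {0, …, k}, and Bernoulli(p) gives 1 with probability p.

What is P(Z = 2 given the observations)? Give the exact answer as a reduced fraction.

Enumerate traces; 4 have nonzero weight after conditioning:
  (Y=1, X=1, Z=0) weight 1/56
  (Y=1, X=1, Z=2) weight 1/28
  (Y=2, X=0, Z=1) weight 1/72
  (Y=2, X=0, Z=3) weight 1/18
Group by Z:
  weight(Z=0) = 1/56
  weight(Z=1) = 1/72
  weight(Z=2) = 1/28
  weight(Z=3) = 1/18
Total weight = 1/56 + 1/72 + 1/28 + 1/18 = 31/252
P(Z=0 | obs) = 1/56 / 31/252 = 9/62
P(Z=1 | obs) = 1/72 / 31/252 = 7/62
P(Z=2 | obs) = 1/28 / 31/252 = 9/31
P(Z=3 | obs) = 1/18 / 31/252 = 14/31

P(Z = 2 | obs) = 9/31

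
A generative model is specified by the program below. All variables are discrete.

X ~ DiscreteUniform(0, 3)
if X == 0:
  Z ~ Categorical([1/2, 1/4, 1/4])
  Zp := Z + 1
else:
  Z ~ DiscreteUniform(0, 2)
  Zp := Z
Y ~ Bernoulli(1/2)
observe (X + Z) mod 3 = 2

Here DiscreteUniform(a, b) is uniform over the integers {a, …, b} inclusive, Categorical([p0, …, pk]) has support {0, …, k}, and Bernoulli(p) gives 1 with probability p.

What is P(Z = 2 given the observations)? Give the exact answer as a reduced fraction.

P(Z = 2 | obs) = 7/15

Enumerate traces; 8 have nonzero weight after conditioning:
  (X=0, Z=2, Y=0) weight 1/32
  (X=0, Z=2, Y=1) weight 1/32
  (X=1, Z=1, Y=0) weight 1/24
  (X=1, Z=1, Y=1) weight 1/24
  (X=2, Z=0, Y=0) weight 1/24
  (X=2, Z=0, Y=1) weight 1/24
  (X=3, Z=2, Y=0) weight 1/24
  (X=3, Z=2, Y=1) weight 1/24
Group by Z:
  weight(Z=0) = 1/12
  weight(Z=1) = 1/12
  weight(Z=2) = 7/48
Total weight = 1/12 + 1/12 + 7/48 = 5/16
P(Z=0 | obs) = 1/12 / 5/16 = 4/15
P(Z=1 | obs) = 1/12 / 5/16 = 4/15
P(Z=2 | obs) = 7/48 / 5/16 = 7/15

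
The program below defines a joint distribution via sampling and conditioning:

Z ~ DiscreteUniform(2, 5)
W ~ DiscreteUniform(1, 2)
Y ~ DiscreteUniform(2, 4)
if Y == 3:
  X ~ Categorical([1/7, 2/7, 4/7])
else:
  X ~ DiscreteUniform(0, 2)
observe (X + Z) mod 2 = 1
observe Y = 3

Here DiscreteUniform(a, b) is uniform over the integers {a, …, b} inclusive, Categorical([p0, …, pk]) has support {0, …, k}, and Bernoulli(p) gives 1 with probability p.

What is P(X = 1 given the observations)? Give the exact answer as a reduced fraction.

P(X = 1 | obs) = 2/7

Enumerate traces; 12 have nonzero weight after conditioning:
  (Z=2, W=1, Y=3, X=1) weight 1/84
  (Z=2, W=2, Y=3, X=1) weight 1/84
  (Z=3, W=1, Y=3, X=0) weight 1/168
  (Z=3, W=1, Y=3, X=2) weight 1/42
  (Z=3, W=2, Y=3, X=0) weight 1/168
  (Z=3, W=2, Y=3, X=2) weight 1/42
  (Z=4, W=1, Y=3, X=1) weight 1/84
  (Z=4, W=2, Y=3, X=1) weight 1/84
  … 4 more
Group by X:
  weight(X=0) = 1/42
  weight(X=1) = 1/21
  weight(X=2) = 2/21
Total weight = 1/42 + 1/21 + 2/21 = 1/6
P(X=0 | obs) = 1/42 / 1/6 = 1/7
P(X=1 | obs) = 1/21 / 1/6 = 2/7
P(X=2 | obs) = 2/21 / 1/6 = 4/7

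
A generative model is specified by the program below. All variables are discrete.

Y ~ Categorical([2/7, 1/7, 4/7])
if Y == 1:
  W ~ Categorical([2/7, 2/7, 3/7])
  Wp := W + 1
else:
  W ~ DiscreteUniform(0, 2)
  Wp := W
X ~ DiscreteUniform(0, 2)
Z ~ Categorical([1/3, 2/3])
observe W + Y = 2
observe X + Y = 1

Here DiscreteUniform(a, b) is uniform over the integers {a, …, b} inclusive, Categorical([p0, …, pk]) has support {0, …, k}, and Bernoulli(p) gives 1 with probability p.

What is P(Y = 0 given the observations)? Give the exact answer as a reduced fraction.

P(Y = 0 | obs) = 7/10

Enumerate traces; 4 have nonzero weight after conditioning:
  (Y=0, W=2, X=1, Z=0) weight 2/189
  (Y=0, W=2, X=1, Z=1) weight 4/189
  (Y=1, W=1, X=0, Z=0) weight 2/441
  (Y=1, W=1, X=0, Z=1) weight 4/441
Group by Y:
  weight(Y=0) = 2/63
  weight(Y=1) = 2/147
Total weight = 2/63 + 2/147 = 20/441
P(Y=0 | obs) = 2/63 / 20/441 = 7/10
P(Y=1 | obs) = 2/147 / 20/441 = 3/10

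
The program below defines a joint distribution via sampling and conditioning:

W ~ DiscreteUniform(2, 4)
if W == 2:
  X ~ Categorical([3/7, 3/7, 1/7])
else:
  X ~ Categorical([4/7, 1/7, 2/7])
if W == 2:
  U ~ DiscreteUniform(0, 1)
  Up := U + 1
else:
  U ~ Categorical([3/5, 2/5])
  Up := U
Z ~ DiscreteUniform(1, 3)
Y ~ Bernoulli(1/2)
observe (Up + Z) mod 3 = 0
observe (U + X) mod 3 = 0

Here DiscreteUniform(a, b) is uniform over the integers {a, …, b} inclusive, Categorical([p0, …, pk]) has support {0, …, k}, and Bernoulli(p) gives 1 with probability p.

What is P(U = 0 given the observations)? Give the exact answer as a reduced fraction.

Enumerate traces; 12 have nonzero weight after conditioning:
  (W=2, X=0, U=0, Z=2, Y=0) weight 1/84
  (W=2, X=0, U=0, Z=2, Y=1) weight 1/84
  (W=2, X=2, U=1, Z=1, Y=0) weight 1/252
  (W=2, X=2, U=1, Z=1, Y=1) weight 1/252
  (W=3, X=0, U=0, Z=3, Y=0) weight 2/105
  (W=3, X=0, U=0, Z=3, Y=1) weight 2/105
  (W=3, X=2, U=1, Z=2, Y=0) weight 2/315
  (W=3, X=2, U=1, Z=2, Y=1) weight 2/315
  … 4 more
Group by U:
  weight(U=0) = 1/10
  weight(U=1) = 1/30
Total weight = 1/10 + 1/30 = 2/15
P(U=0 | obs) = 1/10 / 2/15 = 3/4
P(U=1 | obs) = 1/30 / 2/15 = 1/4

P(U = 0 | obs) = 3/4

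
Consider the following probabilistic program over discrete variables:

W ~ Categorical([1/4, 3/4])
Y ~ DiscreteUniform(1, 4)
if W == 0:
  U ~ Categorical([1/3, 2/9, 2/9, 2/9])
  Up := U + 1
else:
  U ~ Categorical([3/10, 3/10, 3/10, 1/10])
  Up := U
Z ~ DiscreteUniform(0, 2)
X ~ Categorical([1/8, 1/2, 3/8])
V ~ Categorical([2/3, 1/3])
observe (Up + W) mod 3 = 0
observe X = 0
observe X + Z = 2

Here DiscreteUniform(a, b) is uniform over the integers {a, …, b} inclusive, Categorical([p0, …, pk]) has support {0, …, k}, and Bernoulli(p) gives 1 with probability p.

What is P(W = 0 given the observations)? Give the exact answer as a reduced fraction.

P(W = 0 | obs) = 20/101

Enumerate traces; 16 have nonzero weight after conditioning:
  (W=0, Y=1, U=2, Z=2, X=0, V=0) weight 1/2592
  (W=0, Y=1, U=2, Z=2, X=0, V=1) weight 1/5184
  (W=0, Y=2, U=2, Z=2, X=0, V=0) weight 1/2592
  (W=0, Y=2, U=2, Z=2, X=0, V=1) weight 1/5184
  (W=0, Y=3, U=2, Z=2, X=0, V=0) weight 1/2592
  (W=0, Y=3, U=2, Z=2, X=0, V=1) weight 1/5184
  (W=0, Y=4, U=2, Z=2, X=0, V=0) weight 1/2592
  (W=0, Y=4, U=2, Z=2, X=0, V=1) weight 1/5184
  (W=1, Y=1, U=2, Z=2, X=0, V=0) weight 1/640
  … 7 more
Group by W:
  weight(W=0) = 1/432
  weight(W=1) = 3/320
Total weight = 1/432 + 3/320 = 101/8640
P(W=0 | obs) = 1/432 / 101/8640 = 20/101
P(W=1 | obs) = 3/320 / 101/8640 = 81/101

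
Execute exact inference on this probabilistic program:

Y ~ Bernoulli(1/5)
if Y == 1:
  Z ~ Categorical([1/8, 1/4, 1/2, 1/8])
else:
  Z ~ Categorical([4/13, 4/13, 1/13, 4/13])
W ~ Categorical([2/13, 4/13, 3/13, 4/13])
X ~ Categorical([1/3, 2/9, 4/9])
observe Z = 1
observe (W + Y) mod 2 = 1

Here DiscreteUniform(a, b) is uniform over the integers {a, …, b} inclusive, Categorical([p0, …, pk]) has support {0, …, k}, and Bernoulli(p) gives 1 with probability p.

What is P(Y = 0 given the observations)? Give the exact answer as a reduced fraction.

Enumerate traces; 12 have nonzero weight after conditioning:
  (Y=0, Z=1, W=1, X=0) weight 64/2535
  (Y=0, Z=1, W=1, X=1) weight 128/7605
  (Y=0, Z=1, W=1, X=2) weight 256/7605
  (Y=0, Z=1, W=3, X=0) weight 64/2535
  (Y=0, Z=1, W=3, X=1) weight 128/7605
  (Y=0, Z=1, W=3, X=2) weight 256/7605
  (Y=1, Z=1, W=0, X=0) weight 1/390
  (Y=1, Z=1, W=0, X=1) weight 1/585
  … 4 more
Group by Y:
  weight(Y=0) = 128/845
  weight(Y=1) = 1/52
Total weight = 128/845 + 1/52 = 577/3380
P(Y=0 | obs) = 128/845 / 577/3380 = 512/577
P(Y=1 | obs) = 1/52 / 577/3380 = 65/577

P(Y = 0 | obs) = 512/577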